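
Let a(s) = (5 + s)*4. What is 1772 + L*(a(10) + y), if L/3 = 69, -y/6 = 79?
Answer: -83926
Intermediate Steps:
y = -474 (y = -6*79 = -474)
L = 207 (L = 3*69 = 207)
a(s) = 20 + 4*s
1772 + L*(a(10) + y) = 1772 + 207*((20 + 4*10) - 474) = 1772 + 207*((20 + 40) - 474) = 1772 + 207*(60 - 474) = 1772 + 207*(-414) = 1772 - 85698 = -83926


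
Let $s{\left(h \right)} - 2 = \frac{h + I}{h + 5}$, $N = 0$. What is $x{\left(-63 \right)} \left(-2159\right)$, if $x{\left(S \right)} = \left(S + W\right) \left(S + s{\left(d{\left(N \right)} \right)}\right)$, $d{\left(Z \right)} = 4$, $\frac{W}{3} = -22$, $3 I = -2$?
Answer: $- \frac{151974169}{9} \approx -1.6886 \cdot 10^{7}$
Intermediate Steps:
$I = - \frac{2}{3}$ ($I = \frac{1}{3} \left(-2\right) = - \frac{2}{3} \approx -0.66667$)
$W = -66$ ($W = 3 \left(-22\right) = -66$)
$s{\left(h \right)} = 2 + \frac{- \frac{2}{3} + h}{5 + h}$ ($s{\left(h \right)} = 2 + \frac{h - \frac{2}{3}}{h + 5} = 2 + \frac{- \frac{2}{3} + h}{5 + h}$)
$x{\left(S \right)} = \left(-66 + S\right) \left(\frac{64}{27} + S\right)$ ($x{\left(S \right)} = \left(S - 66\right) \left(S + \frac{28 + 9 \cdot 4}{3 \left(5 + 4\right)}\right) = \left(-66 + S\right) \left(S + \frac{28 + 36}{3 \cdot 9}\right) = \left(-66 + S\right) \left(S + \frac{1}{3} \cdot \frac{1}{9} \cdot 64\right) = \left(-66 + S\right) \left(S + \frac{64}{27}\right) = \left(-66 + S\right) \left(\frac{64}{27} + S\right)$)
$x{\left(-63 \right)} \left(-2159\right) = \left(- \frac{1408}{9} + \left(-63\right)^{2} - - \frac{12026}{3}\right) \left(-2159\right) = \left(- \frac{1408}{9} + 3969 + \frac{12026}{3}\right) \left(-2159\right) = \frac{70391}{9} \left(-2159\right) = - \frac{151974169}{9}$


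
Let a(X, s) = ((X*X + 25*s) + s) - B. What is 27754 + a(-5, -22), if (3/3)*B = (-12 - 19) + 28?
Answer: 27210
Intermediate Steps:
B = -3 (B = (-12 - 19) + 28 = -31 + 28 = -3)
a(X, s) = 3 + X² + 26*s (a(X, s) = ((X*X + 25*s) + s) - 1*(-3) = ((X² + 25*s) + s) + 3 = (X² + 26*s) + 3 = 3 + X² + 26*s)
27754 + a(-5, -22) = 27754 + (3 + (-5)² + 26*(-22)) = 27754 + (3 + 25 - 572) = 27754 - 544 = 27210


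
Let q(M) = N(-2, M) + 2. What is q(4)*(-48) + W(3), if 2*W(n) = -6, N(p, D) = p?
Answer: -3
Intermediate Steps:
W(n) = -3 (W(n) = (½)*(-6) = -3)
q(M) = 0 (q(M) = -2 + 2 = 0)
q(4)*(-48) + W(3) = 0*(-48) - 3 = 0 - 3 = -3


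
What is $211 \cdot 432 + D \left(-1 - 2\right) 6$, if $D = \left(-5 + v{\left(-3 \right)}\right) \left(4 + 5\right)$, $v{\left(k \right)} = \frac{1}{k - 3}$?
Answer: $91989$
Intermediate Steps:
$v{\left(k \right)} = \frac{1}{-3 + k}$
$D = - \frac{93}{2}$ ($D = \left(-5 + \frac{1}{-3 - 3}\right) \left(4 + 5\right) = \left(-5 + \frac{1}{-6}\right) 9 = \left(-5 - \frac{1}{6}\right) 9 = \left(- \frac{31}{6}\right) 9 = - \frac{93}{2} \approx -46.5$)
$211 \cdot 432 + D \left(-1 - 2\right) 6 = 211 \cdot 432 + - \frac{93 \left(-1 - 2\right)}{2} \cdot 6 = 91152 + \left(- \frac{93}{2}\right) \left(-3\right) 6 = 91152 + \frac{279}{2} \cdot 6 = 91152 + 837 = 91989$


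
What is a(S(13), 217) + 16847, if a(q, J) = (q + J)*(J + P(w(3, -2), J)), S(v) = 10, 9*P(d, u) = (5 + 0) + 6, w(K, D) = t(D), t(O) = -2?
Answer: 597451/9 ≈ 66384.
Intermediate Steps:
w(K, D) = -2
P(d, u) = 11/9 (P(d, u) = ((5 + 0) + 6)/9 = (5 + 6)/9 = (1/9)*11 = 11/9)
a(q, J) = (11/9 + J)*(J + q) (a(q, J) = (q + J)*(J + 11/9) = (J + q)*(11/9 + J) = (11/9 + J)*(J + q))
a(S(13), 217) + 16847 = (217**2 + (11/9)*217 + (11/9)*10 + 217*10) + 16847 = (47089 + 2387/9 + 110/9 + 2170) + 16847 = 445828/9 + 16847 = 597451/9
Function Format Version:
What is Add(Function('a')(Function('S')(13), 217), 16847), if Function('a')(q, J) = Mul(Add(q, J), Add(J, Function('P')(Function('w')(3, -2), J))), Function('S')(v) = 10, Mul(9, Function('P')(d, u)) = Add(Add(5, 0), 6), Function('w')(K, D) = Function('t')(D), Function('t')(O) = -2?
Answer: Rational(597451, 9) ≈ 66384.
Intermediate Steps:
Function('w')(K, D) = -2
Function('P')(d, u) = Rational(11, 9) (Function('P')(d, u) = Mul(Rational(1, 9), Add(Add(5, 0), 6)) = Mul(Rational(1, 9), Add(5, 6)) = Mul(Rational(1, 9), 11) = Rational(11, 9))
Function('a')(q, J) = Mul(Add(Rational(11, 9), J), Add(J, q)) (Function('a')(q, J) = Mul(Add(q, J), Add(J, Rational(11, 9))) = Mul(Add(J, q), Add(Rational(11, 9), J)) = Mul(Add(Rational(11, 9), J), Add(J, q)))
Add(Function('a')(Function('S')(13), 217), 16847) = Add(Add(Pow(217, 2), Mul(Rational(11, 9), 217), Mul(Rational(11, 9), 10), Mul(217, 10)), 16847) = Add(Add(47089, Rational(2387, 9), Rational(110, 9), 2170), 16847) = Add(Rational(445828, 9), 16847) = Rational(597451, 9)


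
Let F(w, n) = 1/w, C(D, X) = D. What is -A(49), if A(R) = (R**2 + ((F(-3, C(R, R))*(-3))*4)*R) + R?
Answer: -2646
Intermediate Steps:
A(R) = R**2 + 5*R (A(R) = (R**2 + ((-3/(-3))*4)*R) + R = (R**2 + (-1/3*(-3)*4)*R) + R = (R**2 + (1*4)*R) + R = (R**2 + 4*R) + R = R**2 + 5*R)
-A(49) = -49*(5 + 49) = -49*54 = -1*2646 = -2646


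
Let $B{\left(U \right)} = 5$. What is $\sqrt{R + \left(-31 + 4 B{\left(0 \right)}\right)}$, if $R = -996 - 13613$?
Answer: $2 i \sqrt{3655} \approx 120.91 i$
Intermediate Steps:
$R = -14609$ ($R = -996 - 13613 = -14609$)
$\sqrt{R + \left(-31 + 4 B{\left(0 \right)}\right)} = \sqrt{-14609 + \left(-31 + 4 \cdot 5\right)} = \sqrt{-14609 + \left(-31 + 20\right)} = \sqrt{-14609 - 11} = \sqrt{-14620} = 2 i \sqrt{3655}$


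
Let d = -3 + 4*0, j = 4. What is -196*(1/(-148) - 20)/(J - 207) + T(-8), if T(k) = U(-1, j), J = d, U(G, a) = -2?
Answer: -7649/370 ≈ -20.673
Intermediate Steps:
d = -3 (d = -3 + 0 = -3)
J = -3
T(k) = -2
-196*(1/(-148) - 20)/(J - 207) + T(-8) = -196*(1/(-148) - 20)/(-3 - 207) - 2 = -196/((-210/(-1/148 - 20))) - 2 = -196/((-210/(-2961/148))) - 2 = -196/((-210*(-148/2961))) - 2 = -196/1480/141 - 2 = -196*141/1480 - 2 = -6909/370 - 2 = -7649/370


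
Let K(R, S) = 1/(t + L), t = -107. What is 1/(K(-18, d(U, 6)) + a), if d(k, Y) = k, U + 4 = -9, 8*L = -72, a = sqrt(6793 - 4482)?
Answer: 116/31096815 + 13456*sqrt(2311)/31096815 ≈ 0.020805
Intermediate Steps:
a = sqrt(2311) ≈ 48.073
L = -9 (L = (1/8)*(-72) = -9)
U = -13 (U = -4 - 9 = -13)
K(R, S) = -1/116 (K(R, S) = 1/(-107 - 9) = 1/(-116) = -1/116)
1/(K(-18, d(U, 6)) + a) = 1/(-1/116 + sqrt(2311))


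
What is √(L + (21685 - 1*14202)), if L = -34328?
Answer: I*√26845 ≈ 163.84*I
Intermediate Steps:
√(L + (21685 - 1*14202)) = √(-34328 + (21685 - 1*14202)) = √(-34328 + (21685 - 14202)) = √(-34328 + 7483) = √(-26845) = I*√26845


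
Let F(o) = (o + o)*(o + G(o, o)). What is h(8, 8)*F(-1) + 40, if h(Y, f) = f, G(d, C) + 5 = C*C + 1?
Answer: 104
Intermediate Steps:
G(d, C) = -4 + C² (G(d, C) = -5 + (C*C + 1) = -5 + (C² + 1) = -5 + (1 + C²) = -4 + C²)
F(o) = 2*o*(-4 + o + o²) (F(o) = (o + o)*(o + (-4 + o²)) = (2*o)*(-4 + o + o²) = 2*o*(-4 + o + o²))
h(8, 8)*F(-1) + 40 = 8*(2*(-1)*(-4 - 1 + (-1)²)) + 40 = 8*(2*(-1)*(-4 - 1 + 1)) + 40 = 8*(2*(-1)*(-4)) + 40 = 8*8 + 40 = 64 + 40 = 104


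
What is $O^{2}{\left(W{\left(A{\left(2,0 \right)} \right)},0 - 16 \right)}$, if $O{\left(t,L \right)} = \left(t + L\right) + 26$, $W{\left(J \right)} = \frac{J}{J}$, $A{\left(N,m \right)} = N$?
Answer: $121$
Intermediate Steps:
$W{\left(J \right)} = 1$
$O{\left(t,L \right)} = 26 + L + t$ ($O{\left(t,L \right)} = \left(L + t\right) + 26 = 26 + L + t$)
$O^{2}{\left(W{\left(A{\left(2,0 \right)} \right)},0 - 16 \right)} = \left(26 + \left(0 - 16\right) + 1\right)^{2} = \left(26 - 16 + 1\right)^{2} = 11^{2} = 121$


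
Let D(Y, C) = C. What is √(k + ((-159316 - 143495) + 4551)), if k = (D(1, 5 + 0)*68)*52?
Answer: 2*I*√70145 ≈ 529.7*I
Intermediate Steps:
k = 17680 (k = ((5 + 0)*68)*52 = (5*68)*52 = 340*52 = 17680)
√(k + ((-159316 - 143495) + 4551)) = √(17680 + ((-159316 - 143495) + 4551)) = √(17680 + (-302811 + 4551)) = √(17680 - 298260) = √(-280580) = 2*I*√70145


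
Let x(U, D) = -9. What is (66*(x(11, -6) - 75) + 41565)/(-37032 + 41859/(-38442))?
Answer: -153857698/158180667 ≈ -0.97267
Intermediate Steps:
(66*(x(11, -6) - 75) + 41565)/(-37032 + 41859/(-38442)) = (66*(-9 - 75) + 41565)/(-37032 + 41859/(-38442)) = (66*(-84) + 41565)/(-37032 + 41859*(-1/38442)) = (-5544 + 41565)/(-37032 - 13953/12814) = 36021/(-474542001/12814) = 36021*(-12814/474542001) = -153857698/158180667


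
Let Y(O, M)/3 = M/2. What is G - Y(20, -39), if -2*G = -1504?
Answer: 1621/2 ≈ 810.50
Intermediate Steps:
G = 752 (G = -1/2*(-1504) = 752)
Y(O, M) = 3*M/2 (Y(O, M) = 3*(M/2) = 3*M/2)
G - Y(20, -39) = 752 - 3*(-39)/2 = 752 - 1*(-117/2) = 752 + 117/2 = 1621/2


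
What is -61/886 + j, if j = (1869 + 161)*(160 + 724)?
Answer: 1589944659/886 ≈ 1.7945e+6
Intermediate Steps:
j = 1794520 (j = 2030*884 = 1794520)
-61/886 + j = -61/886 + 1794520 = 1589944659/886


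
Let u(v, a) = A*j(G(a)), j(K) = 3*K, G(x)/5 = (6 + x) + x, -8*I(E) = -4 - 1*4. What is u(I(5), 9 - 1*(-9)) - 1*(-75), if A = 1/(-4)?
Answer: -165/2 ≈ -82.500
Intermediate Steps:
I(E) = 1 (I(E) = -(-4 - 1*4)/8 = -(-4 - 4)/8 = -⅛*(-8) = 1)
A = -¼ ≈ -0.25000
G(x) = 30 + 10*x (G(x) = 5*((6 + x) + x) = 5*(6 + 2*x) = 30 + 10*x)
u(v, a) = -45/2 - 15*a/2 (u(v, a) = -3*(30 + 10*a)/4 = -(90 + 30*a)/4 = -45/2 - 15*a/2)
u(I(5), 9 - 1*(-9)) - 1*(-75) = (-45/2 - 15*(9 - 1*(-9))/2) - 1*(-75) = (-45/2 - 15*(9 + 9)/2) + 75 = (-45/2 - 15/2*18) + 75 = (-45/2 - 135) + 75 = -315/2 + 75 = -165/2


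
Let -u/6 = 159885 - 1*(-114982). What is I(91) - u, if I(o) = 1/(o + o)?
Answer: 300154765/182 ≈ 1.6492e+6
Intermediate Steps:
I(o) = 1/(2*o)
u = -1649202 (u = -6*(159885 - 1*(-114982)) = -6*(159885 + 114982) = -6*274867 = -1649202)
I(91) - u = (1/2)/91 - 1*(-1649202) = (1/2)*(1/91) + 1649202 = 1/182 + 1649202 = 300154765/182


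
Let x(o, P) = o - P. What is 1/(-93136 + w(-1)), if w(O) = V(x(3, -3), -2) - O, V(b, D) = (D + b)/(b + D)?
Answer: -1/93134 ≈ -1.0737e-5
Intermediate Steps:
V(b, D) = 1 (V(b, D) = (D + b)/(D + b) = 1)
w(O) = 1 - O
1/(-93136 + w(-1)) = 1/(-93136 + (1 - 1*(-1))) = 1/(-93136 + (1 + 1)) = 1/(-93136 + 2) = 1/(-93134) = -1/93134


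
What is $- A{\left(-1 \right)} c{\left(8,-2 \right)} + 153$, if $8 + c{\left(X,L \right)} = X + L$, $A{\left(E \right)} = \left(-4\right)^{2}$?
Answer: $185$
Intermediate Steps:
$A{\left(E \right)} = 16$
$c{\left(X,L \right)} = -8 + L + X$ ($c{\left(X,L \right)} = -8 + \left(X + L\right) = -8 + \left(L + X\right) = -8 + L + X$)
$- A{\left(-1 \right)} c{\left(8,-2 \right)} + 153 = \left(-1\right) 16 \left(-8 - 2 + 8\right) + 153 = \left(-16\right) \left(-2\right) + 153 = 32 + 153 = 185$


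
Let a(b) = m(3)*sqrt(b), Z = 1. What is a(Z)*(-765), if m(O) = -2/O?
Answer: 510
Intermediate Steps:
a(b) = -2*sqrt(b)/3 (a(b) = (-2/3)*sqrt(b) = (-2*1/3)*sqrt(b) = -2*sqrt(b)/3)
a(Z)*(-765) = -2*sqrt(1)/3*(-765) = -2/3*1*(-765) = -2/3*(-765) = 510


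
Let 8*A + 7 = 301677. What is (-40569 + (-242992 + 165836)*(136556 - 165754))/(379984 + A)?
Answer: 9011041276/1670771 ≈ 5393.3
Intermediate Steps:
A = 150835/4 (A = -7/8 + (⅛)*301677 = -7/8 + 301677/8 = 150835/4 ≈ 37709.)
(-40569 + (-242992 + 165836)*(136556 - 165754))/(379984 + A) = (-40569 + (-242992 + 165836)*(136556 - 165754))/(379984 + 150835/4) = (-40569 - 77156*(-29198))/(1670771/4) = (-40569 + 2252800888)*(4/1670771) = 2252760319*(4/1670771) = 9011041276/1670771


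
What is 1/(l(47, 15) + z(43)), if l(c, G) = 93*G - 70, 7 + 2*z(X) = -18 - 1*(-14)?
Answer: 2/2639 ≈ 0.00075786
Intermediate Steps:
z(X) = -11/2 (z(X) = -7/2 + (-18 - 1*(-14))/2 = -7/2 + (-18 + 14)/2 = -7/2 + (1/2)*(-4) = -7/2 - 2 = -11/2)
l(c, G) = -70 + 93*G
1/(l(47, 15) + z(43)) = 1/((-70 + 93*15) - 11/2) = 1/((-70 + 1395) - 11/2) = 1/(1325 - 11/2) = 1/(2639/2) = 2/2639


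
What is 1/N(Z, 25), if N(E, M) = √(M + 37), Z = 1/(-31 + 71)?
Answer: √62/62 ≈ 0.12700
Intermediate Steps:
Z = 1/40 ≈ 0.025000
N(E, M) = √(37 + M)
1/N(Z, 25) = 1/(√(37 + 25)) = 1/(√62) = √62/62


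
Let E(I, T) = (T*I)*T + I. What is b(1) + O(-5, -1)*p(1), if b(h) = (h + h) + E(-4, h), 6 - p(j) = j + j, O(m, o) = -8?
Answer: -38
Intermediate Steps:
E(I, T) = I + I*T² (E(I, T) = (I*T)*T + I = I*T² + I = I + I*T²)
p(j) = 6 - 2*j (p(j) = 6 - (j + j) = 6 - 2*j)
b(h) = -4 - 4*h² + 2*h (b(h) = (h + h) - 4*(1 + h²) = 2*h + (-4 - 4*h²) = -4 - 4*h² + 2*h)
b(1) + O(-5, -1)*p(1) = (-4 - 4*1² + 2*1) - 8*(6 - 2*1) = (-4 - 4*1 + 2) - 8*(6 - 2) = (-4 - 4 + 2) - 8*4 = -6 - 32 = -38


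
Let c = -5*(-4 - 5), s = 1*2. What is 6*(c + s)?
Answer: 282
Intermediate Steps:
s = 2
c = 45 (c = -5*(-9) = 45)
6*(c + s) = 6*(45 + 2) = 6*47 = 282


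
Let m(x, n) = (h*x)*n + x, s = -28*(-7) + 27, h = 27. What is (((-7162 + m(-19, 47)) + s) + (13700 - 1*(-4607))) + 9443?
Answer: -3319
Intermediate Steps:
s = 223 (s = 196 + 27 = 223)
m(x, n) = x + 27*n*x (m(x, n) = (27*x)*n + x = 27*n*x + x = x + 27*n*x)
(((-7162 + m(-19, 47)) + s) + (13700 - 1*(-4607))) + 9443 = (((-7162 - 19*(1 + 27*47)) + 223) + (13700 - 1*(-4607))) + 9443 = (((-7162 - 19*(1 + 1269)) + 223) + (13700 + 4607)) + 9443 = (((-7162 - 19*1270) + 223) + 18307) + 9443 = (((-7162 - 24130) + 223) + 18307) + 9443 = ((-31292 + 223) + 18307) + 9443 = (-31069 + 18307) + 9443 = -12762 + 9443 = -3319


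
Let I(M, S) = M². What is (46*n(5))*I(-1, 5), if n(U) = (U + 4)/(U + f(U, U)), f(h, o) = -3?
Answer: 207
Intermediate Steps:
n(U) = (4 + U)/(-3 + U) (n(U) = (U + 4)/(U - 3) = (4 + U)/(-3 + U))
(46*n(5))*I(-1, 5) = (46*((4 + 5)/(-3 + 5)))*(-1)² = (46*(9/2))*1 = 207*1 = 207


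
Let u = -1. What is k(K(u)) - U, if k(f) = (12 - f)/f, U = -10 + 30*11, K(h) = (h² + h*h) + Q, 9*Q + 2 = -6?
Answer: -1551/5 ≈ -310.20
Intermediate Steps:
Q = -8/9 (Q = -2/9 + (⅑)*(-6) = -2/9 - ⅔ = -8/9 ≈ -0.88889)
K(h) = -8/9 + 2*h² (K(h) = (h² + h*h) - 8/9 = (h² + h²) - 8/9 = 2*h² - 8/9 = -8/9 + 2*h²)
U = 320 (U = -10 + 330 = 320)
k(f) = (12 - f)/f
k(K(u)) - U = (12 - (-8/9 + 2*(-1)²))/(-8/9 + 2*(-1)²) - 1*320 = (12 - (-8/9 + 2*1))/(-8/9 + 2*1) - 320 = (12 - (-8/9 + 2))/(-8/9 + 2) - 320 = (12 - 1*10/9)/(10/9) - 320 = 9*(12 - 10/9)/10 - 320 = (9/10)*(98/9) - 320 = 49/5 - 320 = -1551/5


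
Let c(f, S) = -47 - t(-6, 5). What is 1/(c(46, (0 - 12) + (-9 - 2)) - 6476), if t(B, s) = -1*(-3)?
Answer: -1/6526 ≈ -0.00015323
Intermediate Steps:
t(B, s) = 3
c(f, S) = -50 (c(f, S) = -47 - 1*3 = -47 - 3 = -50)
1/(c(46, (0 - 12) + (-9 - 2)) - 6476) = 1/(-50 - 6476) = 1/(-6526) = -1/6526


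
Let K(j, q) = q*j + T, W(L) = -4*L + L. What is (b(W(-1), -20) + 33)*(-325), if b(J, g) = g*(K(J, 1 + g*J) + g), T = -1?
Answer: -1297725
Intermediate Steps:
W(L) = -3*L
K(j, q) = -1 + j*q (K(j, q) = q*j - 1 = j*q - 1 = -1 + j*q)
b(J, g) = g*(-1 + g + J*(1 + J*g)) (b(J, g) = g*((-1 + J*(1 + g*J)) + g) = g*((-1 + J*(1 + J*g)) + g) = g*(-1 + g + J*(1 + J*g)))
(b(W(-1), -20) + 33)*(-325) = (-20*(-1 - 20 + (-3*(-1))*(1 - 3*(-1)*(-20))) + 33)*(-325) = (-20*(-1 - 20 + 3*(1 + 3*(-20))) + 33)*(-325) = (-20*(-1 - 20 + 3*(1 - 60)) + 33)*(-325) = (-20*(-1 - 20 + 3*(-59)) + 33)*(-325) = (-20*(-1 - 20 - 177) + 33)*(-325) = (-20*(-198) + 33)*(-325) = (3960 + 33)*(-325) = 3993*(-325) = -1297725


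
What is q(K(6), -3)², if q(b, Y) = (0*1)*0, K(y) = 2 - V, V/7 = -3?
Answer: 0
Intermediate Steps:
V = -21 (V = 7*(-3) = -21)
K(y) = 23 (K(y) = 2 - 1*(-21) = 2 + 21 = 23)
q(b, Y) = 0 (q(b, Y) = 0*0 = 0)
q(K(6), -3)² = 0² = 0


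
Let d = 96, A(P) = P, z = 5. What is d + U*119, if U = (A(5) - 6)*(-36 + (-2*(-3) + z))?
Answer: 3071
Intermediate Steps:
U = 25 (U = (5 - 6)*(-36 + (-2*(-3) + 5)) = -(-36 + (6 + 5)) = -(-36 + 11) = -1*(-25) = 25)
d + U*119 = 96 + 25*119 = 96 + 2975 = 3071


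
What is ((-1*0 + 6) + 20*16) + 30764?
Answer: 31090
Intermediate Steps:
((-1*0 + 6) + 20*16) + 30764 = ((0 + 6) + 320) + 30764 = (6 + 320) + 30764 = 326 + 30764 = 31090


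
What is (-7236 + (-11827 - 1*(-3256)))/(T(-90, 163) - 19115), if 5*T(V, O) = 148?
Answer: 26345/31809 ≈ 0.82822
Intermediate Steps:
T(V, O) = 148/5 (T(V, O) = (⅕)*148 = 148/5)
(-7236 + (-11827 - 1*(-3256)))/(T(-90, 163) - 19115) = (-7236 + (-11827 - 1*(-3256)))/(148/5 - 19115) = (-7236 + (-11827 + 3256))/(-95427/5) = (-7236 - 8571)*(-5/95427) = -15807*(-5/95427) = 26345/31809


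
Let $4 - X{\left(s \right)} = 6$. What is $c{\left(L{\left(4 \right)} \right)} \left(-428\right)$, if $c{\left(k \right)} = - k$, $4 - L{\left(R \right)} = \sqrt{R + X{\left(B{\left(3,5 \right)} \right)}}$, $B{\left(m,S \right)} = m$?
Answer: $1712 - 428 \sqrt{2} \approx 1106.7$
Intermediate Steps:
$X{\left(s \right)} = -2$ ($X{\left(s \right)} = 4 - 6 = -2$)
$L{\left(R \right)} = 4 - \sqrt{-2 + R}$ ($L{\left(R \right)} = 4 - \sqrt{R - 2} = 4 - \sqrt{-2 + R}$)
$c{\left(L{\left(4 \right)} \right)} \left(-428\right) = - (4 - \sqrt{-2 + 4}) \left(-428\right) = - (4 - \sqrt{2}) \left(-428\right) = \left(-4 + \sqrt{2}\right) \left(-428\right) = 1712 - 428 \sqrt{2}$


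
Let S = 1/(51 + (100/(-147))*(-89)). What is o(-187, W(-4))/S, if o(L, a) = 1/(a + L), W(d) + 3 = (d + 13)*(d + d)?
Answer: -16397/38514 ≈ -0.42574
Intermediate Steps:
W(d) = -3 + 2*d*(13 + d) (W(d) = -3 + (d + 13)*(d + d) = -3 + (13 + d)*(2*d) = -3 + 2*d*(13 + d))
o(L, a) = 1/(L + a)
S = 147/16397 (S = 1/(51 + (100*(-1/147))*(-89)) = 1/(51 - 100/147*(-89)) = 1/(51 + 8900/147) = 1/(16397/147) = 147/16397 ≈ 0.0089651)
o(-187, W(-4))/S = 1/((-187 + (-3 + 2*(-4)**2 + 26*(-4)))*(147/16397)) = (16397/147)/(-187 + (-3 + 2*16 - 104)) = (16397/147)/(-187 + (-3 + 32 - 104)) = (16397/147)/(-187 - 75) = (16397/147)/(-262) = -1/262*16397/147 = -16397/38514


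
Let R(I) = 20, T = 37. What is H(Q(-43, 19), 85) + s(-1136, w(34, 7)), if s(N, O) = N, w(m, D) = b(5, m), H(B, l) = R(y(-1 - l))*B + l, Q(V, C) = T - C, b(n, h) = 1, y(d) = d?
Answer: -691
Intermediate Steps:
Q(V, C) = 37 - C
H(B, l) = l + 20*B (H(B, l) = 20*B + l = l + 20*B)
w(m, D) = 1
H(Q(-43, 19), 85) + s(-1136, w(34, 7)) = (85 + 20*(37 - 1*19)) - 1136 = (85 + 20*(37 - 19)) - 1136 = (85 + 20*18) - 1136 = (85 + 360) - 1136 = 445 - 1136 = -691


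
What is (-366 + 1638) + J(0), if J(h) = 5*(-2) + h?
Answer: 1262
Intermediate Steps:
J(h) = -10 + h
(-366 + 1638) + J(0) = (-366 + 1638) + (-10 + 0) = 1272 - 10 = 1262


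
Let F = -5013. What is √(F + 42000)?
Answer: √36987 ≈ 192.32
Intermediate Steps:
√(F + 42000) = √(-5013 + 42000) = √36987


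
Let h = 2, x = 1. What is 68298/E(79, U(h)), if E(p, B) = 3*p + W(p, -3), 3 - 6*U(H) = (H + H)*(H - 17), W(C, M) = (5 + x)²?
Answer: 22766/91 ≈ 250.18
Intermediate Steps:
W(C, M) = 36 (W(C, M) = (5 + 1)² = 6² = 36)
U(H) = ½ - H*(-17 + H)/3 (U(H) = ½ - (H + H)*(H - 17)/6 = ½ - 2*H*(-17 + H)/6 = ½ - H*(-17 + H)/3)
E(p, B) = 36 + 3*p (E(p, B) = 3*p + 36 = 36 + 3*p)
68298/E(79, U(h)) = 68298/(36 + 3*79) = 68298/(36 + 237) = 68298/273 = 68298*(1/273) = 22766/91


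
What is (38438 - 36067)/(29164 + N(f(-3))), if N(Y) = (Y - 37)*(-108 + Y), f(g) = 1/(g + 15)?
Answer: 341424/4773301 ≈ 0.071528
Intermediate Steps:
f(g) = 1/(15 + g)
N(Y) = (-108 + Y)*(-37 + Y) (N(Y) = (-37 + Y)*(-108 + Y) = (-108 + Y)*(-37 + Y))
(38438 - 36067)/(29164 + N(f(-3))) = (38438 - 36067)/(29164 + (3996 + (1/(15 - 3))**2 - 145/(15 - 3))) = 2371/(29164 + (3996 + (1/12)**2 - 145/12)) = 2371/(29164 + (3996 + (1/12)**2 - 145*1/12)) = 2371/(29164 + (3996 + 1/144 - 145/12)) = 2371/(29164 + 573685/144) = 2371/(4773301/144) = 2371*(144/4773301) = 341424/4773301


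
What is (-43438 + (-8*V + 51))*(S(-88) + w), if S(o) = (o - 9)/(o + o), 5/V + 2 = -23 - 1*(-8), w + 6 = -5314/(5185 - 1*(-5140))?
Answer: 42741524883/165200 ≈ 2.5873e+5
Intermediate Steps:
w = -67264/10325 (w = -6 - 5314/(5185 - 1*(-5140)) = -6 - 5314/(5185 + 5140) = -6 - 5314/10325 = -67264/10325 ≈ -6.5147)
V = -5/17 (V = 5/(-2 + (-23 - 1*(-8))) = 5/(-2 + (-23 + 8)) = 5/(-2 - 15) = 5/(-17) = 5*(-1/17) = -5/17 ≈ -0.29412)
S(o) = (-9 + o)/(2*o) (S(o) = (-9 + o)/((2*o)) = (-9 + o)*(1/(2*o)) = (-9 + o)/(2*o))
(-43438 + (-8*V + 51))*(S(-88) + w) = (-43438 + (-8*(-5/17) + 51))*((1/2)*(-9 - 88)/(-88) - 67264/10325) = (-43438 + (40/17 + 51))*((1/2)*(-1/88)*(-97) - 67264/10325) = (-43438 + 907/17)*(97/176 - 67264/10325) = -737539/17*(-10836939/1817200) = 42741524883/165200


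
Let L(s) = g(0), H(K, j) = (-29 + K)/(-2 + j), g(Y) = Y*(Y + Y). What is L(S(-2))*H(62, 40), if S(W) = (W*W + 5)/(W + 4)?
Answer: 0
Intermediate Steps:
g(Y) = 2*Y**2 (g(Y) = Y*(2*Y) = 2*Y**2)
H(K, j) = (-29 + K)/(-2 + j)
S(W) = (5 + W**2)/(4 + W) (S(W) = (W**2 + 5)/(4 + W) = (5 + W**2)/(4 + W))
L(s) = 0 (L(s) = 2*0**2 = 2*0 = 0)
L(S(-2))*H(62, 40) = 0*((-29 + 62)/(-2 + 40)) = 0*(33/38) = 0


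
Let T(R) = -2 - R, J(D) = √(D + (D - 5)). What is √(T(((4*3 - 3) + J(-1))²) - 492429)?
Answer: √(-492505 - 18*I*√7) ≈ 0.034 - 701.79*I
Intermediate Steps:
J(D) = √(-5 + 2*D) (J(D) = √(D + (-5 + D)) = √(-5 + 2*D))
√(T(((4*3 - 3) + J(-1))²) - 492429) = √((-2 - ((4*3 - 3) + √(-5 + 2*(-1)))²) - 492429) = √((-2 - ((12 - 3) + √(-5 - 2))²) - 492429) = √((-2 - (9 + √(-7))²) - 492429) = √((-2 - (9 + I*√7)²) - 492429) = √(-492431 - (9 + I*√7)²)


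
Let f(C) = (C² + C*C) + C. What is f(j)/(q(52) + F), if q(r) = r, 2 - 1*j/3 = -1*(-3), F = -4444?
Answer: -5/1464 ≈ -0.0034153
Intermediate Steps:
j = -3 (j = 6 - (-3)*(-3) = 6 - 3*3 = 6 - 9 = -3)
f(C) = C + 2*C² (f(C) = (C² + C²) + C = 2*C² + C = C + 2*C²)
f(j)/(q(52) + F) = (-3*(1 + 2*(-3)))/(52 - 4444) = (-3*(1 - 6))/(-4392) = -(-1)*(-5)/1464 = -1/4392*15 = -5/1464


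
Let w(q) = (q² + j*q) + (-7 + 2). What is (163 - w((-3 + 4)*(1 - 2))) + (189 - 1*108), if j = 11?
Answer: 259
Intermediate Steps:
w(q) = -5 + q² + 11*q (w(q) = (q² + 11*q) + (-7 + 2) = (q² + 11*q) - 5 = -5 + q² + 11*q)
(163 - w((-3 + 4)*(1 - 2))) + (189 - 1*108) = (163 - (-5 + ((-3 + 4)*(1 - 2))² + 11*((-3 + 4)*(1 - 2)))) + (189 - 1*108) = (163 - (-5 + (1*(-1))² + 11*(1*(-1)))) + (189 - 108) = (163 - (-5 + (-1)² + 11*(-1))) + 81 = (163 - (-5 + 1 - 11)) + 81 = (163 - 1*(-15)) + 81 = (163 + 15) + 81 = 178 + 81 = 259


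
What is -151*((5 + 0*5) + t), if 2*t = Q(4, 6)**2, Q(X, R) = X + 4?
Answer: -5587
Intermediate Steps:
Q(X, R) = 4 + X
t = 32 (t = (4 + 4)**2/2 = (1/2)*8**2 = (1/2)*64 = 32)
-151*((5 + 0*5) + t) = -151*((5 + 0*5) + 32) = -151*((5 + 0) + 32) = -151*(5 + 32) = -151*37 = -5587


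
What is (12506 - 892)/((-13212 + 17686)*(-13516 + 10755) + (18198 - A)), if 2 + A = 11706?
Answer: -5807/6173110 ≈ -0.00094069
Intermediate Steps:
A = 11704 (A = -2 + 11706 = 11704)
(12506 - 892)/((-13212 + 17686)*(-13516 + 10755) + (18198 - A)) = (12506 - 892)/((-13212 + 17686)*(-13516 + 10755) + (18198 - 1*11704)) = 11614/(4474*(-2761) + (18198 - 11704)) = 11614/(-12352714 + 6494) = 11614/(-12346220) = 11614*(-1/12346220) = -5807/6173110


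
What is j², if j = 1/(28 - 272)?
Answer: 1/59536 ≈ 1.6797e-5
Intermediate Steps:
j = -1/244 (j = 1/(-244) = -1/244 ≈ -0.0040984)
j² = (-1/244)² = 1/59536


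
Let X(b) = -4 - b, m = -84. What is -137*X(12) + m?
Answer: 2108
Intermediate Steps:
-137*X(12) + m = -137*(-4 - 1*12) - 84 = -137*(-4 - 12) - 84 = -137*(-16) - 84 = 2192 - 84 = 2108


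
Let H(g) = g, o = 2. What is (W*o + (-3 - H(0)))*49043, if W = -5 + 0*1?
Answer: -637559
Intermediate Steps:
W = -5 (W = -5 + 0 = -5)
(W*o + (-3 - H(0)))*49043 = (-5*2 + (-3 - 1*0))*49043 = (-10 + (-3 + 0))*49043 = (-10 - 3)*49043 = -13*49043 = -637559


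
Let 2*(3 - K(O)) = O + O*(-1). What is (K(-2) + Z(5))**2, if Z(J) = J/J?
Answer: 16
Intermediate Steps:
K(O) = 3 (K(O) = 3 - (O + O*(-1))/2 = 3 - (O - O)/2 = 3 - 1/2*0 = 3 + 0 = 3)
Z(J) = 1
(K(-2) + Z(5))**2 = (3 + 1)**2 = 4**2 = 16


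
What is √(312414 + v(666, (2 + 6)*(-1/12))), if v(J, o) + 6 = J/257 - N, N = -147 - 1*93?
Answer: √20650258914/257 ≈ 559.15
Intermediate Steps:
N = -240 (N = -147 - 93 = -240)
v(J, o) = 234 + J/257 (v(J, o) = -6 + (J/257 - 1*(-240)) = -6 + (J*(1/257) + 240) = -6 + (J/257 + 240) = -6 + (240 + J/257) = 234 + J/257)
√(312414 + v(666, (2 + 6)*(-1/12))) = √(312414 + (234 + (1/257)*666)) = √(312414 + (234 + 666/257)) = √(312414 + 60804/257) = √(80351202/257) = √20650258914/257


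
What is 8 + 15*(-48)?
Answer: -712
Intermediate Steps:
8 + 15*(-48) = 8 - 720 = -712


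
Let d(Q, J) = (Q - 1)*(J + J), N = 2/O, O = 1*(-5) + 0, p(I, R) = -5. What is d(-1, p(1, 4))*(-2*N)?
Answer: 16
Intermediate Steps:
O = -5 (O = -5 + 0 = -5)
N = -2/5 (N = 2/(-5) = 2*(-1/5) = -2/5 ≈ -0.40000)
d(Q, J) = 2*J*(-1 + Q) (d(Q, J) = (-1 + Q)*(2*J) = 2*J*(-1 + Q))
d(-1, p(1, 4))*(-2*N) = (2*(-5)*(-1 - 1))*(-2*(-2/5)) = (2*(-5)*(-2))*(4/5) = 20*(4/5) = 16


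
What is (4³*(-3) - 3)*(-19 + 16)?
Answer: 585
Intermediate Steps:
(4³*(-3) - 3)*(-19 + 16) = (64*(-3) - 3)*(-3) = (-192 - 3)*(-3) = -195*(-3) = 585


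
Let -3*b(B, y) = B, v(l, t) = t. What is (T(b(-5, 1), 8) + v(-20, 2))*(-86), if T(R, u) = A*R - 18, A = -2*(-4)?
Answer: 688/3 ≈ 229.33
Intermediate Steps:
A = 8
b(B, y) = -B/3
T(R, u) = -18 + 8*R (T(R, u) = 8*R - 18 = -18 + 8*R)
(T(b(-5, 1), 8) + v(-20, 2))*(-86) = ((-18 + 8*(-⅓*(-5))) + 2)*(-86) = ((-18 + 8*(5/3)) + 2)*(-86) = ((-18 + 40/3) + 2)*(-86) = (-14/3 + 2)*(-86) = -8/3*(-86) = 688/3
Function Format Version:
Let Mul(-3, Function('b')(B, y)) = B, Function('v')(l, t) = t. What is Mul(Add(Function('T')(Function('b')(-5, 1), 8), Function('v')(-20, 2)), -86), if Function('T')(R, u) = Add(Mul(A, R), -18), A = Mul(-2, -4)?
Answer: Rational(688, 3) ≈ 229.33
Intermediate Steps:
A = 8
Function('b')(B, y) = Mul(Rational(-1, 3), B)
Function('T')(R, u) = Add(-18, Mul(8, R)) (Function('T')(R, u) = Add(Mul(8, R), -18) = Add(-18, Mul(8, R)))
Mul(Add(Function('T')(Function('b')(-5, 1), 8), Function('v')(-20, 2)), -86) = Mul(Add(Add(-18, Mul(8, Mul(Rational(-1, 3), -5))), 2), -86) = Mul(Add(Add(-18, Mul(8, Rational(5, 3))), 2), -86) = Mul(Add(Add(-18, Rational(40, 3)), 2), -86) = Mul(Add(Rational(-14, 3), 2), -86) = Mul(Rational(-8, 3), -86) = Rational(688, 3)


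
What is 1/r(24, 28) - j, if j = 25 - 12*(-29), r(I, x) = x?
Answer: -10443/28 ≈ -372.96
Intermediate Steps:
j = 373 (j = 25 + 348 = 373)
1/r(24, 28) - j = 1/28 - 1*373 = 1/28 - 373 = -10443/28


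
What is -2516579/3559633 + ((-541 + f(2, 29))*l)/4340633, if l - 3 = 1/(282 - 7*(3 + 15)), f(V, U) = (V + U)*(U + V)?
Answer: -12904333157536/18260344189087 ≈ -0.70669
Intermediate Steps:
f(V, U) = (U + V)**2 (f(V, U) = (U + V)*(U + V) = (U + V)**2)
l = 469/156 (l = 3 + 1/(282 - 7*(3 + 15)) = 3 + 1/(282 - 7*18) = 3 + 1/(282 - 126) = 3 + 1/156 = 469/156 ≈ 3.0064)
-2516579/3559633 + ((-541 + f(2, 29))*l)/4340633 = -2516579/3559633 + ((-541 + (29 + 2)**2)*(469/156))/4340633 = -2516579*1/3559633 + ((-541 + 31**2)*(469/156))*(1/4340633) = -2516579/3559633 + ((-541 + 961)*(469/156))*(1/4340633) = -2516579/3559633 + (420*(469/156))*(1/4340633) = -2516579/3559633 + (16415/13)*(1/4340633) = -2516579/3559633 + 16415/56428229 = -12904333157536/18260344189087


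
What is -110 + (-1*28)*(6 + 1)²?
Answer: -1482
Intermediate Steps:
-110 + (-1*28)*(6 + 1)² = -110 - 28*7² = -110 - 28*49 = -110 - 1372 = -1482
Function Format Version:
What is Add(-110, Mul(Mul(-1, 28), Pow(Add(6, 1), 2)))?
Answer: -1482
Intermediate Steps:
Add(-110, Mul(Mul(-1, 28), Pow(Add(6, 1), 2))) = Add(-110, Mul(-28, Pow(7, 2))) = Add(-110, Mul(-28, 49)) = Add(-110, -1372) = -1482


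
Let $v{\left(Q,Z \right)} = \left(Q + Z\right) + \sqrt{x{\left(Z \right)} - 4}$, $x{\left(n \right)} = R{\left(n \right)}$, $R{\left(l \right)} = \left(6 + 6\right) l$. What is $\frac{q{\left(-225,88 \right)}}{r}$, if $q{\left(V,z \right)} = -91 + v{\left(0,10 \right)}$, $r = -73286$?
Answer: $\frac{81}{73286} - \frac{\sqrt{29}}{36643} \approx 0.0009583$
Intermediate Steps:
$R{\left(l \right)} = 12 l$
$x{\left(n \right)} = 12 n$
$v{\left(Q,Z \right)} = Q + Z + \sqrt{-4 + 12 Z}$ ($v{\left(Q,Z \right)} = \left(Q + Z\right) + \sqrt{12 Z - 4} = \left(Q + Z\right) + \sqrt{-4 + 12 Z} = Q + Z + \sqrt{-4 + 12 Z}$)
$q{\left(V,z \right)} = -81 + 2 \sqrt{29}$ ($q{\left(V,z \right)} = -91 + \left(0 + 10 + 2 \sqrt{-1 + 3 \cdot 10}\right) = -91 + \left(0 + 10 + 2 \sqrt{-1 + 30}\right) = -91 + \left(0 + 10 + 2 \sqrt{29}\right) = -91 + \left(10 + 2 \sqrt{29}\right) = -81 + 2 \sqrt{29}$)
$\frac{q{\left(-225,88 \right)}}{r} = \frac{-81 + 2 \sqrt{29}}{-73286} = \left(-81 + 2 \sqrt{29}\right) \left(- \frac{1}{73286}\right) = \frac{81}{73286} - \frac{\sqrt{29}}{36643}$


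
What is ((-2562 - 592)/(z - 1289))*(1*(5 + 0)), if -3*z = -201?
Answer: 7885/611 ≈ 12.905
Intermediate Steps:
z = 67 (z = -1/3*(-201) = 67)
((-2562 - 592)/(z - 1289))*(1*(5 + 0)) = ((-2562 - 592)/(67 - 1289))*(1*(5 + 0)) = (-3154/(-1222))*(1*5) = -3154*(-1/1222)*5 = (1577/611)*5 = 7885/611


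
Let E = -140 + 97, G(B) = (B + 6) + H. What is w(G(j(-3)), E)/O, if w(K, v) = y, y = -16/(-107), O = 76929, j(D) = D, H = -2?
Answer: 16/8231403 ≈ 1.9438e-6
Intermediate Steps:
G(B) = 4 + B (G(B) = (B + 6) - 2 = (6 + B) - 2 = 4 + B)
E = -43
y = 16/107 (y = -16*(-1/107) = 16/107 ≈ 0.14953)
w(K, v) = 16/107
w(G(j(-3)), E)/O = (16/107)/76929 = (16/107)*(1/76929) = 16/8231403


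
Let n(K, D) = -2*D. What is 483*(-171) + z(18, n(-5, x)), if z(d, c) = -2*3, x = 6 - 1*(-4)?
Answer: -82599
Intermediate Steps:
x = 10 (x = 6 + 4 = 10)
z(d, c) = -6
483*(-171) + z(18, n(-5, x)) = 483*(-171) - 6 = -82593 - 6 = -82599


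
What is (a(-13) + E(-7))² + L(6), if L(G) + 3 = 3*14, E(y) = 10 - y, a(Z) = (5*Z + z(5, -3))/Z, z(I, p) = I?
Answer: 85552/169 ≈ 506.22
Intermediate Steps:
a(Z) = (5 + 5*Z)/Z (a(Z) = (5*Z + 5)/Z = (5 + 5*Z)/Z)
L(G) = 39 (L(G) = -3 + 3*14 = -3 + 42 = 39)
(a(-13) + E(-7))² + L(6) = ((5 + 5/(-13)) + (10 - 1*(-7)))² + 39 = ((5 + 5*(-1/13)) + (10 + 7))² + 39 = ((5 - 5/13) + 17)² + 39 = (60/13 + 17)² + 39 = (281/13)² + 39 = 78961/169 + 39 = 85552/169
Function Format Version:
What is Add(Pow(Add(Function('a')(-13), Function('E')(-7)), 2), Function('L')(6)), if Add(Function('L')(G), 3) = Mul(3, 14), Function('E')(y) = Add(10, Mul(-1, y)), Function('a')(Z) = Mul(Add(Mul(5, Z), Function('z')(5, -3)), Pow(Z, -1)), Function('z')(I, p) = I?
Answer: Rational(85552, 169) ≈ 506.22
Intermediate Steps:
Function('a')(Z) = Mul(Pow(Z, -1), Add(5, Mul(5, Z))) (Function('a')(Z) = Mul(Add(Mul(5, Z), 5), Pow(Z, -1)) = Mul(Add(5, Mul(5, Z)), Pow(Z, -1)) = Mul(Pow(Z, -1), Add(5, Mul(5, Z))))
Function('L')(G) = 39 (Function('L')(G) = Add(-3, Mul(3, 14)) = Add(-3, 42) = 39)
Add(Pow(Add(Function('a')(-13), Function('E')(-7)), 2), Function('L')(6)) = Add(Pow(Add(Add(5, Mul(5, Pow(-13, -1))), Add(10, Mul(-1, -7))), 2), 39) = Add(Pow(Add(Add(5, Mul(5, Rational(-1, 13))), Add(10, 7)), 2), 39) = Add(Pow(Add(Add(5, Rational(-5, 13)), 17), 2), 39) = Add(Pow(Add(Rational(60, 13), 17), 2), 39) = Add(Pow(Rational(281, 13), 2), 39) = Add(Rational(78961, 169), 39) = Rational(85552, 169)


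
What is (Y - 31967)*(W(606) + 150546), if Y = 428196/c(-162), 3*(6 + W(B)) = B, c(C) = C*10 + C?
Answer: -1441932399230/297 ≈ -4.8550e+9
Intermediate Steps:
c(C) = 11*C (c(C) = 10*C + C = 11*C)
W(B) = -6 + B/3
Y = -71366/297 (Y = 428196/((11*(-162))) = 428196/(-1782) = 428196*(-1/1782) = -71366/297 ≈ -240.29)
(Y - 31967)*(W(606) + 150546) = (-71366/297 - 31967)*((-6 + (1/3)*606) + 150546) = -9565565*((-6 + 202) + 150546)/297 = -9565565*(196 + 150546)/297 = -9565565/297*150742 = -1441932399230/297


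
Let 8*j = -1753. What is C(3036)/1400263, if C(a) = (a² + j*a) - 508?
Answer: 17103049/2800526 ≈ 6.1071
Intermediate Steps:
j = -1753/8 (j = (⅛)*(-1753) = -1753/8 ≈ -219.13)
C(a) = -508 + a² - 1753*a/8 (C(a) = (a² - 1753*a/8) - 508 = -508 + a² - 1753*a/8)
C(3036)/1400263 = (-508 + 3036² - 1753/8*3036)/1400263 = (-508 + 9217296 - 1330527/2)*(1/1400263) = (17103049/2)*(1/1400263) = 17103049/2800526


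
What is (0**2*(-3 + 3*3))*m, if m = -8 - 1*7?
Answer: 0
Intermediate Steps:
m = -15 (m = -8 - 7 = -15)
(0**2*(-3 + 3*3))*m = (0**2*(-3 + 3*3))*(-15) = (0*(-3 + 9))*(-15) = (0*6)*(-15) = 0*(-15) = 0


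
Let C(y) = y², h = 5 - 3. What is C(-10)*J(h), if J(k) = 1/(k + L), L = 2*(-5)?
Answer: -25/2 ≈ -12.500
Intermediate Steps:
h = 2
L = -10
J(k) = 1/(-10 + k) (J(k) = 1/(k - 10) = 1/(-10 + k))
C(-10)*J(h) = (-10)²/(-10 + 2) = 100/(-8) = 100*(-⅛) = -25/2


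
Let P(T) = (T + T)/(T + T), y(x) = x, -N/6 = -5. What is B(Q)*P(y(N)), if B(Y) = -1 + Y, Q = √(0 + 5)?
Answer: -1 + √5 ≈ 1.2361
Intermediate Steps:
N = 30 (N = -6*(-5) = 30)
Q = √5 ≈ 2.2361
P(T) = 1 (P(T) = (2*T)/((2*T)) = (2*T)*(1/(2*T)) = 1)
B(Q)*P(y(N)) = (-1 + √5)*1 = -1 + √5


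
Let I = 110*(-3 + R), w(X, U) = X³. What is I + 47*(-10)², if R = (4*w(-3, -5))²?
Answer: 1287410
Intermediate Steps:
R = 11664 (R = (4*(-3)³)² = (4*(-27))² = (-108)² = 11664)
I = 1282710 (I = 110*(-3 + 11664) = 110*11661 = 1282710)
I + 47*(-10)² = 1282710 + 47*(-10)² = 1282710 + 47*100 = 1282710 + 4700 = 1287410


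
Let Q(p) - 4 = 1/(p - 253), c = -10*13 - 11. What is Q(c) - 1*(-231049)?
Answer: 91034881/394 ≈ 2.3105e+5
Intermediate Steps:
c = -141 (c = -130 - 11 = -141)
Q(p) = 4 + 1/(-253 + p) (Q(p) = 4 + 1/(p - 253) = 4 + 1/(-253 + p))
Q(c) - 1*(-231049) = (-1011 + 4*(-141))/(-253 - 141) - 1*(-231049) = (-1011 - 564)/(-394) + 231049 = -1/394*(-1575) + 231049 = 1575/394 + 231049 = 91034881/394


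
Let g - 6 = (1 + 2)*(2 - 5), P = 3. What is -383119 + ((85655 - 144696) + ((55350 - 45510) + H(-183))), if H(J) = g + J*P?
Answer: -432872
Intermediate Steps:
g = -3 (g = 6 + (1 + 2)*(2 - 5) = 6 + 3*(-3) = 6 - 9 = -3)
H(J) = -3 + 3*J (H(J) = -3 + J*3 = -3 + 3*J)
-383119 + ((85655 - 144696) + ((55350 - 45510) + H(-183))) = -383119 + ((85655 - 144696) + ((55350 - 45510) + (-3 + 3*(-183)))) = -383119 + (-59041 + (9840 + (-3 - 549))) = -383119 + (-59041 + (9840 - 552)) = -383119 + (-59041 + 9288) = -383119 - 49753 = -432872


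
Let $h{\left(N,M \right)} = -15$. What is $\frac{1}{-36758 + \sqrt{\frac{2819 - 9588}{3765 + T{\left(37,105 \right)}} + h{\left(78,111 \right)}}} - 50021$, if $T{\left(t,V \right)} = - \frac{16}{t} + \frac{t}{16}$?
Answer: $- \frac{150716091121209419789}{3013056337123195} - \frac{3 i \sqrt{9281018521111}}{3013056337123195} \approx -50021.0 - 3.0333 \cdot 10^{-9} i$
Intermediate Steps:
$T{\left(t,V \right)} = - \frac{16}{t} + \frac{t}{16}$ ($T{\left(t,V \right)} = - \frac{16}{t} + t \frac{1}{16} = - \frac{16}{t} + \frac{t}{16}$)
$\frac{1}{-36758 + \sqrt{\frac{2819 - 9588}{3765 + T{\left(37,105 \right)}} + h{\left(78,111 \right)}}} - 50021 = \frac{1}{-36758 + \sqrt{\frac{2819 - 9588}{3765 + \left(- \frac{16}{37} + \frac{1}{16} \cdot 37\right)} - 15}} - 50021 = \frac{1}{-36758 + \sqrt{- \frac{6769}{3765 + \left(\left(-16\right) \frac{1}{37} + \frac{37}{16}\right)} - 15}} - 50021 = \frac{1}{-36758 + \sqrt{- \frac{6769}{3765 + \left(- \frac{16}{37} + \frac{37}{16}\right)} - 15}} - 50021 = \frac{1}{-36758 + \sqrt{- \frac{6769}{3765 + \frac{1113}{592}} - 15}} - 50021 = \frac{1}{-36758 + \sqrt{- \frac{6769}{\frac{2229993}{592}} - 15}} - 50021 = \frac{1}{-36758 + \sqrt{\left(-6769\right) \frac{592}{2229993} - 15}} - 50021 = \frac{1}{-36758 + \sqrt{- \frac{4007248}{2229993} - 15}} - 50021 = \frac{1}{-36758 + \sqrt{- \frac{37457143}{2229993}}} - 50021 = \frac{1}{-36758 + \frac{i \sqrt{9281018521111}}{743331}} - 50021 = -50021 + \frac{1}{-36758 + \frac{i \sqrt{9281018521111}}{743331}}$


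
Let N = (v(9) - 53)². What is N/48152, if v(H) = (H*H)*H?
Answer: 4394/463 ≈ 9.4903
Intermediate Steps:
v(H) = H³ (v(H) = H²*H = H³)
N = 456976 (N = (9³ - 53)² = (729 - 53)² = 676² = 456976)
N/48152 = 456976/48152 = 456976*(1/48152) = 4394/463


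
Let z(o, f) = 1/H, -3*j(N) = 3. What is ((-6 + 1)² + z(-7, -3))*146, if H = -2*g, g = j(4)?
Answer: 3723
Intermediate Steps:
j(N) = -1 (j(N) = -⅓*3 = -1)
g = -1
H = 2 (H = -2*(-1) = 2)
z(o, f) = ½ (z(o, f) = 1/2 = ½)
((-6 + 1)² + z(-7, -3))*146 = ((-6 + 1)² + ½)*146 = ((-5)² + ½)*146 = (25 + ½)*146 = (51/2)*146 = 3723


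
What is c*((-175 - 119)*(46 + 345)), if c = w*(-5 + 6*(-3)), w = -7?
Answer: -18507594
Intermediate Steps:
c = 161 (c = -7*(-5 + 6*(-3)) = -7*(-5 - 18) = -7*(-23) = 161)
c*((-175 - 119)*(46 + 345)) = 161*((-175 - 119)*(46 + 345)) = 161*(-294*391) = 161*(-114954) = -18507594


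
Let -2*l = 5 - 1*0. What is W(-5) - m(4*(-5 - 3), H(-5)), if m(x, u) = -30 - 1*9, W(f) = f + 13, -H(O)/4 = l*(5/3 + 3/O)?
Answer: 47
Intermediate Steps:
l = -5/2 (l = -(5 - 1*0)/2 = -(5 + 0)/2 = -1/2*5 = -5/2 ≈ -2.5000)
H(O) = 50/3 + 30/O (H(O) = -(-10)*(5/3 + 3/O) = -4*(-25/6 - 15/(2*O)) = 50/3 + 30/O)
W(f) = 13 + f
m(x, u) = -39 (m(x, u) = -30 - 9 = -39)
W(-5) - m(4*(-5 - 3), H(-5)) = (13 - 5) - 1*(-39) = 8 + 39 = 47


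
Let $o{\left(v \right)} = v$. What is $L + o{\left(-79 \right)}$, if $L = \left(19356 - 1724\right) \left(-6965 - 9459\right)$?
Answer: $-289588047$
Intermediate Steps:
$L = -289587968$ ($L = 17632 \left(-16424\right) = -289587968$)
$L + o{\left(-79 \right)} = -289587968 - 79 = -289588047$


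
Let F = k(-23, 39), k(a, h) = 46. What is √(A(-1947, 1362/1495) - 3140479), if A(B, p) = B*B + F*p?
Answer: √2747821310/65 ≈ 806.46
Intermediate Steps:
F = 46
A(B, p) = B² + 46*p (A(B, p) = B*B + 46*p = B² + 46*p)
√(A(-1947, 1362/1495) - 3140479) = √(((-1947)² + 46*(1362/1495)) - 3140479) = √((3790809 + 46*(1362*(1/1495))) - 3140479) = √((3790809 + 46*(1362/1495)) - 3140479) = √((3790809 + 2724/65) - 3140479) = √(246405309/65 - 3140479) = √(42274174/65) = √2747821310/65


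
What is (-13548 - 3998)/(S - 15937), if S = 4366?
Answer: 17546/11571 ≈ 1.5164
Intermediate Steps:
(-13548 - 3998)/(S - 15937) = (-13548 - 3998)/(4366 - 15937) = -17546/(-11571) = -17546*(-1/11571) = 17546/11571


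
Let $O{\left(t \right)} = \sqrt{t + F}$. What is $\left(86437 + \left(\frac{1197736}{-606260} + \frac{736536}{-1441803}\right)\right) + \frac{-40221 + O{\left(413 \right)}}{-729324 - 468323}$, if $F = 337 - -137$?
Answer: $\frac{685499434105068579422}{7930850069845505} - \frac{\sqrt{887}}{1197647} \approx 86435.0$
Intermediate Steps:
$F = 474$ ($F = 337 + 137 = 474$)
$O{\left(t \right)} = \sqrt{474 + t}$ ($O{\left(t \right)} = \sqrt{t + 474} = \sqrt{474 + t}$)
$\left(86437 + \left(\frac{1197736}{-606260} + \frac{736536}{-1441803}\right)\right) + \frac{-40221 + O{\left(413 \right)}}{-729324 - 468323} = \left(86437 + \left(\frac{1197736}{-606260} + \frac{736536}{-1441803}\right)\right) + \frac{-40221 + \sqrt{474 + 413}}{-729324 - 468323} = \left(86437 + \left(1197736 \left(- \frac{1}{606260}\right) + 736536 \left(- \frac{1}{1441803}\right)\right)\right) + \frac{-40221 + \sqrt{887}}{-1197647} = \left(86437 - \frac{181119306114}{72842290565}\right) + \left(-40221 + \sqrt{887}\right) \left(- \frac{1}{1197647}\right) = \left(86437 - \frac{181119306114}{72842290565}\right) + \left(\frac{40221}{1197647} - \frac{\sqrt{887}}{1197647}\right) = \frac{6296087950260791}{72842290565} + \left(\frac{40221}{1197647} - \frac{\sqrt{887}}{1197647}\right) = \frac{685499434105068579422}{7930850069845505} - \frac{\sqrt{887}}{1197647}$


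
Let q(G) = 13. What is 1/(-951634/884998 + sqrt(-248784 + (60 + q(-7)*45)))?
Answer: -2665171477/615027517313932 - 587416095003*I*sqrt(27571)/48587173867800628 ≈ -4.3334e-6 - 0.0020075*I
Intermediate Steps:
1/(-951634/884998 + sqrt(-248784 + (60 + q(-7)*45))) = 1/(-951634/884998 + sqrt(-248784 + (60 + 13*45))) = 1/(-951634*1/884998 + sqrt(-248784 + (60 + 585))) = 1/(-475817/442499 + sqrt(-248784 + 645)) = 1/(-475817/442499 + sqrt(-248139)) = 1/(-475817/442499 + 3*I*sqrt(27571))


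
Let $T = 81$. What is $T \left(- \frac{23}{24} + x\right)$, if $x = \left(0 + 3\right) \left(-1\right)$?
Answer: $- \frac{2565}{8} \approx -320.63$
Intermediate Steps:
$x = -3$ ($x = 3 \left(-1\right) = -3$)
$T \left(- \frac{23}{24} + x\right) = 81 \left(- \frac{23}{24} - 3\right) = 81 \left(- \frac{95}{24}\right) = - \frac{2565}{8}$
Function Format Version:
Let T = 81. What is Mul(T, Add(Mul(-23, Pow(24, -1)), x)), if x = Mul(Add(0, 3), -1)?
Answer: Rational(-2565, 8) ≈ -320.63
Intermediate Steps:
x = -3 (x = Mul(3, -1) = -3)
Mul(T, Add(Mul(-23, Pow(24, -1)), x)) = Mul(81, Add(Mul(-23, Pow(24, -1)), -3)) = Mul(81, Add(Mul(-23, Rational(1, 24)), -3)) = Mul(81, Add(Rational(-23, 24), -3)) = Mul(81, Rational(-95, 24)) = Rational(-2565, 8)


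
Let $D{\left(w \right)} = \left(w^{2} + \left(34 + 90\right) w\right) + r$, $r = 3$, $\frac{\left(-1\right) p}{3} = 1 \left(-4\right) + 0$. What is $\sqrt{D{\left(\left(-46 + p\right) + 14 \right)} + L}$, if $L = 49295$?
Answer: $\sqrt{47218} \approx 217.3$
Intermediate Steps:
$p = 12$ ($p = - 3 \left(1 \left(-4\right) + 0\right) = - 3 \left(-4 + 0\right) = \left(-3\right) \left(-4\right) = 12$)
$D{\left(w \right)} = 3 + w^{2} + 124 w$ ($D{\left(w \right)} = \left(w^{2} + \left(34 + 90\right) w\right) + 3 = \left(w^{2} + 124 w\right) + 3 = 3 + w^{2} + 124 w$)
$\sqrt{D{\left(\left(-46 + p\right) + 14 \right)} + L} = \sqrt{\left(3 + \left(\left(-46 + 12\right) + 14\right)^{2} + 124 \left(\left(-46 + 12\right) + 14\right)\right) + 49295} = \sqrt{\left(3 + \left(-34 + 14\right)^{2} + 124 \left(-34 + 14\right)\right) + 49295} = \sqrt{\left(3 + \left(-20\right)^{2} + 124 \left(-20\right)\right) + 49295} = \sqrt{\left(3 + 400 - 2480\right) + 49295} = \sqrt{-2077 + 49295} = \sqrt{47218}$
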